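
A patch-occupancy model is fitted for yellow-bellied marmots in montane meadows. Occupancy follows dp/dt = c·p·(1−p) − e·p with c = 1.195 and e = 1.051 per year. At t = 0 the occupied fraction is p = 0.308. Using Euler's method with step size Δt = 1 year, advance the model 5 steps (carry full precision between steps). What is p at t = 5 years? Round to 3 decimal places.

0.160

Update rule: p ← p + [c·p·(1−p) − e·p]·Δt with Δt = 1.
step 1: Δp = -0.06901, p = 0.23899
step 2: Δp = -0.03384, p = 0.20515
step 3: Δp = -0.02075, p = 0.18440
step 4: Δp = -0.01408, p = 0.17032
step 5: Δp = -0.01014, p = 0.16018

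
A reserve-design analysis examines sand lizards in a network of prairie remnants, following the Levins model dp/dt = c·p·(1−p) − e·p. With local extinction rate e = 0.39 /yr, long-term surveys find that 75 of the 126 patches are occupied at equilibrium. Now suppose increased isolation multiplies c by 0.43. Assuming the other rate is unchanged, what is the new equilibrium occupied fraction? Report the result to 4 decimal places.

Observed p* = 75/126 = 0.59524.
Balance c(1−p*) = e gives c = e/(1 − 0.59524) = 0.39/0.40476 = 0.96353.
New p* = 1 − e/c = 1 − 0.39000/0.41432 = 0.05870.

0.0587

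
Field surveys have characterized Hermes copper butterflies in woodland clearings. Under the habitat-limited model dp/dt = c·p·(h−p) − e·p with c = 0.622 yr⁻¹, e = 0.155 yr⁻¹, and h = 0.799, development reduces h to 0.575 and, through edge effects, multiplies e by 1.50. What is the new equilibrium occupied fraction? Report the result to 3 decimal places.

0.201

Before: p* = h − e/c = 0.799 − 0.155/0.622 = 0.799 − 0.2492 = 0.5498.
After: c = 0.622, e = 0.2325, h = 0.575; p* = 0.575 − 0.2325/0.622 = 0.2012.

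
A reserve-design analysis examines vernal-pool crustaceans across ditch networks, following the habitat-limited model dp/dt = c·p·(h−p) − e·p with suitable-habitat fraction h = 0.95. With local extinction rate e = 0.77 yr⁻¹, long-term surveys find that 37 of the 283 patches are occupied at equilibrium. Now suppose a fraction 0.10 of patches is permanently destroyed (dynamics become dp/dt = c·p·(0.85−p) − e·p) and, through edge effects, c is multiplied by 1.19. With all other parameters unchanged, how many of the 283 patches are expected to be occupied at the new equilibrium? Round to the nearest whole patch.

46

Observed p* = 37/283 = 0.13074.
Balance c(h−p*) = e gives c = e/(0.95 − 0.13074) = 0.77/0.81926 = 0.93987.
New p* = 0.85 − e/c = 0.85 − 0.77000/1.11845 = 0.16155.
Expected occupied = 283 × 0.16155 = 45.72 ≈ 46.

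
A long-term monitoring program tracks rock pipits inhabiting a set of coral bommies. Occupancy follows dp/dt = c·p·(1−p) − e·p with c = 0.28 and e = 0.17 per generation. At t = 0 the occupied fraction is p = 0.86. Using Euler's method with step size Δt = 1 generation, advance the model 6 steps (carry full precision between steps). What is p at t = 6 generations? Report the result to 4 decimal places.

Update rule: p ← p + [c·p·(1−p) − e·p]·Δt with Δt = 1.
t = 1: p = 0.86000 + (-0.11249) = 0.74751
t = 2: p = 0.74751 + (-0.07423) = 0.67328
t = 3: p = 0.67328 + (-0.05287) = 0.62042
t = 4: p = 0.62042 + (-0.03953) = 0.58089
t = 5: p = 0.58089 + (-0.03058) = 0.55030
t = 6: p = 0.55030 + (-0.02426) = 0.52604

0.5260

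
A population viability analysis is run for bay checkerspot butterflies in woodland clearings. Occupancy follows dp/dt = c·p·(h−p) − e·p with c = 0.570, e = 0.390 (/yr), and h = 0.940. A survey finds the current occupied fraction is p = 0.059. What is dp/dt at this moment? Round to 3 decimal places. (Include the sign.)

0.007

Colonization term: c·p·(h−p) = 0.570×0.059×0.8810 = 0.02963.
Extinction term: e·p = 0.02301.
dp/dt = 0.02963 − 0.02301 = 0.00662.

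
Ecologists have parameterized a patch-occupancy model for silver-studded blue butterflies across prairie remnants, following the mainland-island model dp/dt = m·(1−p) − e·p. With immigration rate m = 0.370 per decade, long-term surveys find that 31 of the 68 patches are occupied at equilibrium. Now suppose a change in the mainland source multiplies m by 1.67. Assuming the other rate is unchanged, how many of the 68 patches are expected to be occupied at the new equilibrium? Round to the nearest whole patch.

40

Observed p* = 31/68 = 0.45588.
Balance m(1−p*) = e·p* gives e = m(1−p*)/p* = 0.370×0.54412/0.45588 = 0.44162.
New p* = m/(m+e) = 0.61790/(0.61790+0.44162) = 0.58319.
Expected occupied = 68 × 0.58319 = 39.66 ≈ 40.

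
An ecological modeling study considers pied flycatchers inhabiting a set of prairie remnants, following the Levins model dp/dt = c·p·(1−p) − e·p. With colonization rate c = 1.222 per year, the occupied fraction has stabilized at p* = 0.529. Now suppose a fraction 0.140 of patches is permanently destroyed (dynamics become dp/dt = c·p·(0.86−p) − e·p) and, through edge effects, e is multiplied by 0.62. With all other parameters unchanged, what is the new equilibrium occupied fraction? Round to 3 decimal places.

Balance c(1−p*) = e gives e = 1.222×(1 − 0.52900) = 0.57556.
New p* = 0.86 − e/c = 0.86 − 0.35685/1.22200 = 0.56798.

0.568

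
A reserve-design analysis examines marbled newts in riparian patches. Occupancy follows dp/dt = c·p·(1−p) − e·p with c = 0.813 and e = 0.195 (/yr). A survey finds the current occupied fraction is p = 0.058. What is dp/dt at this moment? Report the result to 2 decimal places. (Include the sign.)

Colonization term: c·p·(1−p) = 0.813×0.058×0.9420 = 0.04442.
Extinction term: e·p = 0.01131.
dp/dt = 0.04442 − 0.01131 = 0.03311.

0.03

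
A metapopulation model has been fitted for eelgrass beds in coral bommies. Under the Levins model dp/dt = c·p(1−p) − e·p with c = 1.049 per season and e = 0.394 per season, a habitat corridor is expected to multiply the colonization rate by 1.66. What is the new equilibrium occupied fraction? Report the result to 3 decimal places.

0.774

Before: p* = 1 − 0.394/1.049 = 0.6244.
After the change, c = 1.74134, e = 0.394, so p* = 1 − 0.394/1.74134 = 0.7737.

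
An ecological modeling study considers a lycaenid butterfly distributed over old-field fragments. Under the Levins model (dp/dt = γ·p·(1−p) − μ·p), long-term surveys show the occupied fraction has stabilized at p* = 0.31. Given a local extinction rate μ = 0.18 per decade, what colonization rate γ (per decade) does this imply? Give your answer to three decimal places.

0.261

At equilibrium γ(1−p*) = μ, so γ = μ/(1−p*).
γ = 0.18/(1 − 0.31) = 0.18/0.6900 = 0.2609.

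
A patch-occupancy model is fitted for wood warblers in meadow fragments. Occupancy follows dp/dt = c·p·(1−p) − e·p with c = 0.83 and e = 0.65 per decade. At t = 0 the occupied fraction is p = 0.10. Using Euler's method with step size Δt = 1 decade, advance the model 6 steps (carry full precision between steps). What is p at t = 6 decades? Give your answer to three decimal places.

Update rule: p ← p + [c·p·(1−p) − e·p]·Δt with Δt = 1.
step 1: Δp = +0.00970, p = 0.10970
step 2: Δp = +0.00976, p = 0.11946
step 3: Δp = +0.00966, p = 0.12912
step 4: Δp = +0.00940, p = 0.13852
step 5: Δp = +0.00901, p = 0.14753
step 6: Δp = +0.00849, p = 0.15602

0.156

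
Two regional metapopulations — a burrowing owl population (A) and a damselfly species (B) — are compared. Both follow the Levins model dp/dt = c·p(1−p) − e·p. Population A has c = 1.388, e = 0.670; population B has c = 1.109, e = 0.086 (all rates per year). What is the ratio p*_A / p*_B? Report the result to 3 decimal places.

0.561

A: p*_A = 1 − 0.670/1.388 = 0.5173.
B: p*_B = 1 − 0.086/1.109 = 0.9225.
p*_A / p*_B = 0.5173/0.9225 = 0.5608.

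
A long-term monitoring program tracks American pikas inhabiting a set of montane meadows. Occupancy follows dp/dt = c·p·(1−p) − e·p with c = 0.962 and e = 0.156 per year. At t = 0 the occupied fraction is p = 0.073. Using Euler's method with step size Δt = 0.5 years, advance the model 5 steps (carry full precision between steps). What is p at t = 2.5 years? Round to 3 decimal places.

Update rule: p ← p + [c·p·(1−p) − e·p]·Δt with Δt = 0.5.
t = 0.5: p = 0.07300 + (+0.02686) = 0.09986
t = 1: p = 0.09986 + (+0.03545) = 0.13530
t = 1.5: p = 0.13530 + (+0.04572) = 0.18102
t = 2: p = 0.18102 + (+0.05719) = 0.23821
t = 2.5: p = 0.23821 + (+0.06871) = 0.30692

0.307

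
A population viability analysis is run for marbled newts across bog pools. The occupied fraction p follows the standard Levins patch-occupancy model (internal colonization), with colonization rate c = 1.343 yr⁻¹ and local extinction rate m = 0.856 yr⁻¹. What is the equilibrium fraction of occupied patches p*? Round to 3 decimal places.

Setting dp/dt = 0 and dividing through by p* gives c·(1−p*) = m.
So p* = 1 − m/c = 1 − 0.856/1.343 = 1 − 0.6374 = 0.3626.

0.363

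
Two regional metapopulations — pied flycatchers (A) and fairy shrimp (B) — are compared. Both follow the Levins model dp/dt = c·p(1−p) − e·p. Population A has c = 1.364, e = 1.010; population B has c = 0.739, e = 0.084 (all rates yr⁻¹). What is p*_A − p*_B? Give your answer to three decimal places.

-0.627

A: p*_A = 1 − 1.010/1.364 = 0.2595.
B: p*_B = 1 − 0.084/0.739 = 0.8863.
p*_A − p*_B = 0.2595 − 0.8863 = -0.6268.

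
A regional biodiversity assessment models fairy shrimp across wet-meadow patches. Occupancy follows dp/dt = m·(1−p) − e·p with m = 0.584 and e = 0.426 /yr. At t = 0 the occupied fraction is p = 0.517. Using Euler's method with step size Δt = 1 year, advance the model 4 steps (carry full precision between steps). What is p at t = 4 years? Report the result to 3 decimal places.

Update rule: p ← p + [m·(1−p) − e·p]·Δt with Δt = 1.
p: 0.51700 → 0.57883  (Δp = +0.06183)
p: 0.57883 → 0.57821  (Δp = -0.00062)
p: 0.57821 → 0.57822  (Δp = +0.00001)
p: 0.57822 → 0.57822  (Δp = -0.00000)

0.578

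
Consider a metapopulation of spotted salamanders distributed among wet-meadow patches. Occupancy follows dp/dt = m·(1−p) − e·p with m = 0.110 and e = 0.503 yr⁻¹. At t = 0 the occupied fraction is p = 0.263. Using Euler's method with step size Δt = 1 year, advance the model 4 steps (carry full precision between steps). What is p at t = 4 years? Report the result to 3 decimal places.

Update rule: p ← p + [m·(1−p) − e·p]·Δt with Δt = 1.
  1  |  dp/dt·Δt = -0.051219  |  p_1 = 0.211781
  2  |  dp/dt·Δt = -0.019822  |  p_2 = 0.191959
  3  |  dp/dt·Δt = -0.007671  |  p_3 = 0.184288
  4  |  dp/dt·Δt = -0.002969  |  p_4 = 0.181320

0.181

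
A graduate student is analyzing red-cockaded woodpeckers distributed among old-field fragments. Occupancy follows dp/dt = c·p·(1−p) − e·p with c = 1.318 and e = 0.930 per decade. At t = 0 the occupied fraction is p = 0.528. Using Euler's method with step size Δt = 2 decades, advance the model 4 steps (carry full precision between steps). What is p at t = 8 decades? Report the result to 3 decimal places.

Update rule: p ← p + [c·p·(1−p) − e·p]·Δt with Δt = 2.
p: 0.52800 → 0.20285  (Δp = -0.32515)
p: 0.20285 → 0.25180  (Δp = +0.04894)
p: 0.25180 → 0.28006  (Δp = +0.02827)
p: 0.28006 → 0.29064  (Δp = +0.01057)

0.291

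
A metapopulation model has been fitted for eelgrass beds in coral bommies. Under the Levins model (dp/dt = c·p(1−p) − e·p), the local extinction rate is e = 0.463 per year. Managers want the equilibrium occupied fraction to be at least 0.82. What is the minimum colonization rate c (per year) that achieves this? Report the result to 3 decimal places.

p* = 1 − e/c ≥ 0.82 requires e/c ≤ 0.1800, i.e. c ≥ e/0.1800.
c_min = 0.463/0.1800 = 2.5722.

2.572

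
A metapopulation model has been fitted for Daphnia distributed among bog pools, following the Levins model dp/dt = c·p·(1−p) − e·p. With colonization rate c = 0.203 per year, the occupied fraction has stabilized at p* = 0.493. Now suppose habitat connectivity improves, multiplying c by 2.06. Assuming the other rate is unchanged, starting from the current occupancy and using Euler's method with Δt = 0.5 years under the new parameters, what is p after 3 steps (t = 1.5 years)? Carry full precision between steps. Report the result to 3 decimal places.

Balance c(1−p*) = e gives e = 0.203×(1 − 0.49300) = 0.10292.
Starting from p₀ = 0.49300; update p ← p + (dp/dt)·Δt with the new parameters.
p: 0.49300 → 0.51989  (Δp = +0.02689)
p: 0.51989 → 0.54533  (Δp = +0.02544)
p: 0.54533 → 0.56911  (Δp = +0.02378)

0.569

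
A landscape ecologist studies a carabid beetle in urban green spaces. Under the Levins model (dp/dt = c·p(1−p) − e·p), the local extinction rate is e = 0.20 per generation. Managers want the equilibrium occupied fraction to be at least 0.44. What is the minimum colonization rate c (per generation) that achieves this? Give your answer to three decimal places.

0.357

p* = 1 − e/c ≥ 0.44 requires e/c ≤ 0.5600, i.e. c ≥ e/0.5600.
c_min = 0.20/0.5600 = 0.3571.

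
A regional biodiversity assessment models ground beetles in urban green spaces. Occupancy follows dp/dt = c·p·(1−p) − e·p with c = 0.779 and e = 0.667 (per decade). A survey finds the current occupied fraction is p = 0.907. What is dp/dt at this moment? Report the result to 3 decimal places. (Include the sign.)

Colonization term: c·p·(1−p) = 0.779×0.907×0.0930 = 0.06571.
Extinction term: e·p = 0.60497.
dp/dt = 0.06571 − 0.60497 = -0.53926.

-0.539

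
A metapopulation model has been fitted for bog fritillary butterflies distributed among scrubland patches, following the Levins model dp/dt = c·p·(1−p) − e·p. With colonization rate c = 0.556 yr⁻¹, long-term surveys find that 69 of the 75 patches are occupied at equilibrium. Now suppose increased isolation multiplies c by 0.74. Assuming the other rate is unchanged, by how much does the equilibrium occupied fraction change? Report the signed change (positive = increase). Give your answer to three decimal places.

-0.028

Observed p* = 69/75 = 0.92000.
Balance c(1−p*) = e gives e = 0.556×(1 − 0.92000) = 0.04448.
New p* = 1 − e/c = 1 − 0.04448/0.41144 = 0.89189.
Δp* = 0.89189 − 0.92000 = -0.02811.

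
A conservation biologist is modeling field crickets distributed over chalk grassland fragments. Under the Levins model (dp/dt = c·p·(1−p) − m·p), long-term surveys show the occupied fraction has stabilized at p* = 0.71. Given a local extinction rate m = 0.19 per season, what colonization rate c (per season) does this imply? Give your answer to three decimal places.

0.655

At equilibrium c(1−p*) = m, so c = m/(1−p*).
c = 0.19/(1 − 0.71) = 0.19/0.2900 = 0.6552.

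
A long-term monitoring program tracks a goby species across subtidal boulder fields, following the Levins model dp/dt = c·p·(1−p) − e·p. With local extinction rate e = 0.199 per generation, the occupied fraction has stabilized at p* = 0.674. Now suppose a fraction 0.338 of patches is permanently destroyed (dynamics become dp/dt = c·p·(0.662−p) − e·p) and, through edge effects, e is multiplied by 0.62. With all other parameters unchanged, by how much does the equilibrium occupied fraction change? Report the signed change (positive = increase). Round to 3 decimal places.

-0.214

Balance c(1−p*) = e gives c = e/(1 − 0.67400) = 0.199/0.32600 = 0.61043.
New p* = 0.662 − e/c = 0.662 − 0.12338/0.61043 = 0.45988.
Δp* = 0.45988 − 0.67400 = -0.21412.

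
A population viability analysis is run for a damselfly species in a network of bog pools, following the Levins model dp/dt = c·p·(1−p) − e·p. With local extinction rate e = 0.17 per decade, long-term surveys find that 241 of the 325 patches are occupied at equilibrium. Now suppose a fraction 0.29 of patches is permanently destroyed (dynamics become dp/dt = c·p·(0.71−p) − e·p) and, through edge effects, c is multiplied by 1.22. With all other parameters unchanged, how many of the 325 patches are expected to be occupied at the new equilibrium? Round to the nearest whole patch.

Observed p* = 241/325 = 0.74154.
Balance c(1−p*) = e gives c = e/(1 − 0.74154) = 0.17/0.25846 = 0.65774.
New p* = 0.71 − e/c = 0.71 − 0.17000/0.80244 = 0.49815.
Expected occupied = 325 × 0.49815 = 161.90 ≈ 162.

162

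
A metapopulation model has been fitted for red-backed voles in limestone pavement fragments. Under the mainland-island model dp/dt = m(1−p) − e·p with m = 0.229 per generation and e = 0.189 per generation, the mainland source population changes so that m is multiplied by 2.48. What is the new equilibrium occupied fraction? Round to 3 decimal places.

0.750

Before: p* = 0.229/(0.229+0.189) = 0.5478.
After: m = 0.56792, e = 0.189; p* = 0.56792/0.7569 = 0.7503.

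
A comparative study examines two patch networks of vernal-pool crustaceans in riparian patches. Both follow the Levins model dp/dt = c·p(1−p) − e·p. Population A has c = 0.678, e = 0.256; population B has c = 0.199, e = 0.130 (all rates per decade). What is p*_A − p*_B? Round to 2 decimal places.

A: p*_A = 1 − 0.256/0.678 = 0.6224.
B: p*_B = 1 − 0.130/0.199 = 0.3467.
p*_A − p*_B = 0.6224 − 0.3467 = 0.2757.

0.28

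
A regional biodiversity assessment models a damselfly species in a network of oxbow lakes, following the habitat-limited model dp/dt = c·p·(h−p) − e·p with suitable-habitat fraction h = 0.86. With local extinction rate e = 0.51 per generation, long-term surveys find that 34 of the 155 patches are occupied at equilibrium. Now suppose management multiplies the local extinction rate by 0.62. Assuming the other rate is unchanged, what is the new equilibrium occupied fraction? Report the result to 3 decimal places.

0.463

Observed p* = 34/155 = 0.21935.
Balance c(h−p*) = e gives c = e/(0.86 − 0.21935) = 0.51/0.64065 = 0.79607.
New p* = 0.86 − e/c = 0.86 − 0.31620/0.79607 = 0.46280.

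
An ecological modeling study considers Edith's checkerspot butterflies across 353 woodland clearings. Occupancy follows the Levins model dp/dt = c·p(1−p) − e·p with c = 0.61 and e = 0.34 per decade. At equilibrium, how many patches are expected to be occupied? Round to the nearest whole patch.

p* = 1 − e/c = 1 − 0.34/0.61 = 0.4426.
Expected occupied patches = N × p* = 353 × 0.4426 = 156.25 ≈ 156.

156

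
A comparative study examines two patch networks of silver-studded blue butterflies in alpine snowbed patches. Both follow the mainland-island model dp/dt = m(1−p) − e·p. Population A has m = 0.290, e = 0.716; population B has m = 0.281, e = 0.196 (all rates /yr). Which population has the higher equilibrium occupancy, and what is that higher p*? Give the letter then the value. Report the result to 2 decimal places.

B, 0.59

A: p*_A = m/(m+e) = 0.290/1.0060 = 0.2883.
B: p*_B = 0.281/0.4770 = 0.5891.
B is higher at 0.5891.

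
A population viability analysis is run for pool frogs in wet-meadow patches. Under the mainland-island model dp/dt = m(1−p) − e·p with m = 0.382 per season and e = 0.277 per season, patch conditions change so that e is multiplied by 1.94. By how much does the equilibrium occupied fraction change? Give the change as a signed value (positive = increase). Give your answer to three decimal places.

-0.164

Before: p* = 0.382/(0.382+0.277) = 0.5797.
After: m = 0.382, e = 0.53738; p* = 0.382/0.9194 = 0.4155.
Δp* = 0.4155 − 0.5797 = -0.1642.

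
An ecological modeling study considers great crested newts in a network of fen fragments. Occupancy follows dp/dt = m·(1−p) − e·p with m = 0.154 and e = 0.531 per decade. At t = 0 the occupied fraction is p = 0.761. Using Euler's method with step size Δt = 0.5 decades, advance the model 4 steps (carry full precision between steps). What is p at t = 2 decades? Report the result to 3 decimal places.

Update rule: p ← p + [m·(1−p) − e·p]·Δt with Δt = 0.5.
  1  |  dp/dt·Δt = -0.183643  |  p_1 = 0.577357
  2  |  dp/dt·Δt = -0.120745  |  p_2 = 0.456613
  3  |  dp/dt·Δt = -0.079390  |  p_3 = 0.377223
  4  |  dp/dt·Δt = -0.052199  |  p_4 = 0.325024

0.325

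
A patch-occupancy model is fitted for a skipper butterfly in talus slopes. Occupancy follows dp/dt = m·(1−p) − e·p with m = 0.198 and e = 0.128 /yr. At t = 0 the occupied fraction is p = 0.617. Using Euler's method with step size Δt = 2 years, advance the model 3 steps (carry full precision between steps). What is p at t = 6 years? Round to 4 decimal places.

Update rule: p ← p + [m·(1−p) − e·p]·Δt with Δt = 2.
t = 2: p = 0.61700 + (-0.00628) = 0.61072
t = 4: p = 0.61072 + (-0.00219) = 0.60853
t = 6: p = 0.60853 + (-0.00076) = 0.60777

0.6078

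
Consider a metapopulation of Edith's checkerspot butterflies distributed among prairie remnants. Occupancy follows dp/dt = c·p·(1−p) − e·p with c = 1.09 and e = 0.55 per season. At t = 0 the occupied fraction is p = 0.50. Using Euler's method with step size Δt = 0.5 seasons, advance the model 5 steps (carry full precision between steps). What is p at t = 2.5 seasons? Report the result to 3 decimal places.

0.496

Update rule: p ← p + [c·p·(1−p) − e·p]·Δt with Δt = 0.5.
p: 0.50000 → 0.49875  (Δp = -0.00125)
p: 0.49875 → 0.49784  (Δp = -0.00091)
p: 0.49784 → 0.49718  (Δp = -0.00066)
p: 0.49718 → 0.49670  (Δp = -0.00048)
p: 0.49670 → 0.49635  (Δp = -0.00035)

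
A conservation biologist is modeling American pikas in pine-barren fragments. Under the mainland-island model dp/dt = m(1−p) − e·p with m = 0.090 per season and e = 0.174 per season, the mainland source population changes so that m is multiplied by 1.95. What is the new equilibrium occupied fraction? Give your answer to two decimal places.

0.50

Before: p* = 0.090/(0.090+0.174) = 0.3409.
After: m = 0.1755, e = 0.174; p* = 0.1755/0.3495 = 0.5021.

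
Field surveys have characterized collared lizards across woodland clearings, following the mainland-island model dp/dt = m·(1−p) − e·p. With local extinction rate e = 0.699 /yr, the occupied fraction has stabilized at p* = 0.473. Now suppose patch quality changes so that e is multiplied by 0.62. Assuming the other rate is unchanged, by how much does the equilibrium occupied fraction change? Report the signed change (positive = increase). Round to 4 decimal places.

Balance m(1−p*) = e·p* gives m = e·p*/(1−p*) = 0.699×0.47300/0.52700 = 0.62738.
New p* = m/(m+e) = 0.62738/(0.62738+0.43338) = 0.59144.
Δp* = 0.59144 − 0.47300 = +0.11844.

0.1184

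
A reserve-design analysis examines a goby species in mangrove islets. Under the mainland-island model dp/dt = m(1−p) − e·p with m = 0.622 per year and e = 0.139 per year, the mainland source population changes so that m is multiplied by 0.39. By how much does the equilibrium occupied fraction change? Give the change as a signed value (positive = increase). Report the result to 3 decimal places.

Before: p* = 0.622/(0.622+0.139) = 0.8173.
After: m = 0.24258, e = 0.139; p* = 0.24258/0.3816 = 0.6357.
Δp* = 0.6357 − 0.8173 = -0.1816.

-0.182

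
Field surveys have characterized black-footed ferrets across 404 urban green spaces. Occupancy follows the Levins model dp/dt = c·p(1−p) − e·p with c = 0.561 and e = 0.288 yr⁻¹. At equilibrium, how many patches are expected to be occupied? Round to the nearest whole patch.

197

p* = 1 − e/c = 1 − 0.288/0.561 = 0.4866.
Expected occupied patches = N × p* = 404 × 0.4866 = 196.60 ≈ 197.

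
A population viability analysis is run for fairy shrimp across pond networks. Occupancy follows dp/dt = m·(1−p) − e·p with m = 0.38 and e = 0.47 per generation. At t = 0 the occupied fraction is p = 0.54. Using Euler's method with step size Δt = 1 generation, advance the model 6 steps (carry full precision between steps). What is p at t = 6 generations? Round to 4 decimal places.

Update rule: p ← p + [m·(1−p) − e·p]·Δt with Δt = 1.
p: 0.54000 → 0.46100  (Δp = -0.07900)
p: 0.46100 → 0.44915  (Δp = -0.01185)
p: 0.44915 → 0.44737  (Δp = -0.00178)
p: 0.44737 → 0.44711  (Δp = -0.00027)
p: 0.44711 → 0.44707  (Δp = -0.00004)
p: 0.44707 → 0.44706  (Δp = -0.00001)

0.4471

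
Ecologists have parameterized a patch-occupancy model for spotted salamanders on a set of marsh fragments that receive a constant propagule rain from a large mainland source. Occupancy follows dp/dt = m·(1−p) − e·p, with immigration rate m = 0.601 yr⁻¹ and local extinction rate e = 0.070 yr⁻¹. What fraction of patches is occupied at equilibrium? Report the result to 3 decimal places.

At equilibrium the propagule rain into empty patches balances local extinction: m(1−p*) = e·p*.
p* = m/(m+e) = 0.601/(0.601+0.070) = 0.601/0.6710 = 0.8957.

0.896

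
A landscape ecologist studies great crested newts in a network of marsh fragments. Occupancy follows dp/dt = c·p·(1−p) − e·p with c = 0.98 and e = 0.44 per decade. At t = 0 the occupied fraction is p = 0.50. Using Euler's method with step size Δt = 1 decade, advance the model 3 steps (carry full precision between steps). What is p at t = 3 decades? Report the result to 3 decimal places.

Update rule: p ← p + [c·p·(1−p) − e·p]·Δt with Δt = 1.
  1  |  dp/dt·Δt = +0.025000  |  p_1 = 0.525000
  2  |  dp/dt·Δt = +0.013387  |  p_2 = 0.538388
  3  |  dp/dt·Δt = +0.006665  |  p_3 = 0.545053

0.545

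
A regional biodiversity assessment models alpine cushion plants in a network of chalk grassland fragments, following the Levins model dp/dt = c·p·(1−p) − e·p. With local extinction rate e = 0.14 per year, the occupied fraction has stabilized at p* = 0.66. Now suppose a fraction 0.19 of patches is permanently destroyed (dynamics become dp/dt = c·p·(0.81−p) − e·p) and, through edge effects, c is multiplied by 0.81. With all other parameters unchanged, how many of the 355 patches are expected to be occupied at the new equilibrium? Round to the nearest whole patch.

Balance c(1−p*) = e gives c = e/(1 − 0.66000) = 0.14/0.34000 = 0.41176.
New p* = 0.81 − e/c = 0.81 − 0.14000/0.33353 = 0.39025.
Expected occupied = 355 × 0.39025 = 138.54 ≈ 139.

139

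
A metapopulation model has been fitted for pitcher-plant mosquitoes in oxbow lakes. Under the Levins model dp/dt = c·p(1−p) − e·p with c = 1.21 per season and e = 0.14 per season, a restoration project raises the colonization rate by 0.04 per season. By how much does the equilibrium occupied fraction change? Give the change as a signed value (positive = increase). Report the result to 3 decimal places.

0.004

Before: p* = 1 − 0.14/1.21 = 0.8843.
After the change, c = 1.25, e = 0.14, so p* = 1 − 0.14/1.25 = 0.8880.
Δp* = 0.8880 − 0.8843 = +0.0037.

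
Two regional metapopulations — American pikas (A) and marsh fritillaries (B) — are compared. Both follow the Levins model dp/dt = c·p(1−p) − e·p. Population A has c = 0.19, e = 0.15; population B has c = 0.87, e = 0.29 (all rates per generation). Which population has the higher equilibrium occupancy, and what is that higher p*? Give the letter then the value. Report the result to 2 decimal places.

B, 0.67

A: p*_A = 1 − 0.15/0.19 = 0.2105.
B: p*_B = 1 − 0.29/0.87 = 0.6667.
B is higher at 0.6667.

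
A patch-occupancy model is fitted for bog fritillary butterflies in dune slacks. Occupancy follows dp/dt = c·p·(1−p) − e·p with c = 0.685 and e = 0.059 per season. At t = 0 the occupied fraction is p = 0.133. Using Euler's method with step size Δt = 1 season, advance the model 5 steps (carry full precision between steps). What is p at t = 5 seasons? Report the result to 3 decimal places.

0.707

Update rule: p ← p + [c·p·(1−p) − e·p]·Δt with Δt = 1.
t = 1: p = 0.13300 + (+0.07114) = 0.20414
t = 2: p = 0.20414 + (+0.09925) = 0.30339
t = 3: p = 0.30339 + (+0.12687) = 0.43026
t = 4: p = 0.43026 + (+0.14253) = 0.57279
t = 5: p = 0.57279 + (+0.13383) = 0.70662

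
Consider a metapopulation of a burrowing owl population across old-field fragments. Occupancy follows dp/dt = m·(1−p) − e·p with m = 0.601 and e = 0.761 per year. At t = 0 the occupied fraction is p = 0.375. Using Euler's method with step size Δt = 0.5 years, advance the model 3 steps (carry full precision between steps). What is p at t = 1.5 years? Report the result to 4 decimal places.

Update rule: p ← p + [m·(1−p) − e·p]·Δt with Δt = 0.5.
  1  |  dp/dt·Δt = +0.045125  |  p_1 = 0.420125
  2  |  dp/dt·Δt = +0.014395  |  p_2 = 0.434520
  3  |  dp/dt·Δt = +0.004592  |  p_3 = 0.439112

0.4391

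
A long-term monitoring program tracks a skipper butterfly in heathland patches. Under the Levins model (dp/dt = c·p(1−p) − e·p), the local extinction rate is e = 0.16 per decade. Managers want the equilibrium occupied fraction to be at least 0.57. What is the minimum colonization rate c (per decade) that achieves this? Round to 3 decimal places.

p* = 1 − e/c ≥ 0.57 requires e/c ≤ 0.4300, i.e. c ≥ e/0.4300.
c_min = 0.16/0.4300 = 0.3721.

0.372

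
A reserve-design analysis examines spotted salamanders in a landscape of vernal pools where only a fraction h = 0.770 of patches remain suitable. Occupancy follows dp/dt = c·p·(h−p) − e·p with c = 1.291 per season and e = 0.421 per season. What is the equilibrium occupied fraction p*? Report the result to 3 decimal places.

Setting dp/dt = 0 and dividing by p* gives c·(h−p*) = e.
So p* = h − e/c = 0.770 − 0.421/1.291 = 0.770 − 0.3261 = 0.4439.

0.444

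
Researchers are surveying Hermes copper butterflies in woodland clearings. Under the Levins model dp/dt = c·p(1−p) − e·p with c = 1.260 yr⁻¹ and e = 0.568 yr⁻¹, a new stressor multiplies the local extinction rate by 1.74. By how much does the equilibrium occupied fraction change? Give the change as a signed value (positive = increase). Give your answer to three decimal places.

Before: p* = 1 − 0.568/1.260 = 0.5492.
After the change, c = 1.26, e = 0.98832, so p* = 1 − 0.98832/1.26 = 0.2156.
Δp* = 0.2156 − 0.5492 = -0.3336.

-0.334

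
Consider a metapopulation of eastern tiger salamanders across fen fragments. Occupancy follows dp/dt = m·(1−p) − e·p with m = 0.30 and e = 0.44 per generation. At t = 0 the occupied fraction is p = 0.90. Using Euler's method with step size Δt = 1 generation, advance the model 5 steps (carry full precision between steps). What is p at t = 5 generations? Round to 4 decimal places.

Update rule: p ← p + [m·(1−p) − e·p]·Δt with Δt = 1.
p: 0.90000 → 0.53400  (Δp = -0.36600)
p: 0.53400 → 0.43884  (Δp = -0.09516)
p: 0.43884 → 0.41410  (Δp = -0.02474)
p: 0.41410 → 0.40767  (Δp = -0.00643)
p: 0.40767 → 0.40599  (Δp = -0.00167)

0.4060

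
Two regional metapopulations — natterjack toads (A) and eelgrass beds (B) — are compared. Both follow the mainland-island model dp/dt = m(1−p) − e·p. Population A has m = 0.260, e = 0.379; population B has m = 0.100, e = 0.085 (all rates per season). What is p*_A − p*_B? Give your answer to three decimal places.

A: p*_A = m/(m+e) = 0.260/0.6390 = 0.4069.
B: p*_B = 0.100/0.1850 = 0.5405.
p*_A − p*_B = 0.4069 − 0.5405 = -0.1337.

-0.134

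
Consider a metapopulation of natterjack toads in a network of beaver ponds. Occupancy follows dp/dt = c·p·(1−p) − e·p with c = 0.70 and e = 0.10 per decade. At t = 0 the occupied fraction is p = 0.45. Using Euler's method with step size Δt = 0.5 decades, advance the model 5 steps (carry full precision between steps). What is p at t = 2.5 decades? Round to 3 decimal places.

Update rule: p ← p + [c·p·(1−p) − e·p]·Δt with Δt = 0.5.
step 1: Δp = +0.06413, p = 0.51413
step 2: Δp = +0.06172, p = 0.57585
step 3: Δp = +0.05669, p = 0.63254
step 4: Δp = +0.04972, p = 0.68227
step 5: Δp = +0.04176, p = 0.72403

0.724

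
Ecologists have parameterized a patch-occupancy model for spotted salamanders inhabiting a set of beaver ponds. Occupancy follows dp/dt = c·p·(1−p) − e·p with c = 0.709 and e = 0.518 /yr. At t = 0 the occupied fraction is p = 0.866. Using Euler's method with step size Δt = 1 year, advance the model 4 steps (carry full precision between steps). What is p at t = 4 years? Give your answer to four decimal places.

Update rule: p ← p + [c·p·(1−p) − e·p]·Δt with Δt = 1.
  1  |  dp/dt·Δt = -0.366313  |  p_1 = 0.499687
  2  |  dp/dt·Δt = -0.081588  |  p_2 = 0.418099
  3  |  dp/dt·Δt = -0.044081  |  p_3 = 0.374018
  4  |  dp/dt·Δt = -0.027744  |  p_4 = 0.346274

0.3463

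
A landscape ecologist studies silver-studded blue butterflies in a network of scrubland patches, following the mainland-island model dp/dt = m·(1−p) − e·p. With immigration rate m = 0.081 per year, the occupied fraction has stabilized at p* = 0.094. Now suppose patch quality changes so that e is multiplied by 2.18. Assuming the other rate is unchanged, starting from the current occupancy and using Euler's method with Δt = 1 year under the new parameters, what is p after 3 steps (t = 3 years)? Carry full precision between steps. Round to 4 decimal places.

0.0221

Balance m(1−p*) = e·p* gives e = m(1−p*)/p* = 0.081×0.90600/0.09400 = 0.78070.
Starting from p₀ = 0.09400; update p ← p + (dp/dt)·Δt with the new parameters.
  1  |  dp/dt·Δt = -0.086595  |  p_1 = 0.007405
  2  |  dp/dt·Δt = +0.067798  |  p_2 = 0.075203
  3  |  dp/dt·Δt = -0.053081  |  p_3 = 0.022121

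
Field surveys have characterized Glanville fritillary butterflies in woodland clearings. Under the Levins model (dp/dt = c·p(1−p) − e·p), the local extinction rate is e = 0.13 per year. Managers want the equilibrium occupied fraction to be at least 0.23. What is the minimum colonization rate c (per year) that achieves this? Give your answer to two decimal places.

0.17

p* = 1 − e/c ≥ 0.23 requires e/c ≤ 0.7700, i.e. c ≥ e/0.7700.
c_min = 0.13/0.7700 = 0.1688.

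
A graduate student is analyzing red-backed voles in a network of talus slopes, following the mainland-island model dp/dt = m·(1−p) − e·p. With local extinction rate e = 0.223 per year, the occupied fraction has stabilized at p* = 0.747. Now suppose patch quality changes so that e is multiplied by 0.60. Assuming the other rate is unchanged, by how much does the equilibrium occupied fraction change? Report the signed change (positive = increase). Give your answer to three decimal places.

0.084

Balance m(1−p*) = e·p* gives m = e·p*/(1−p*) = 0.223×0.74700/0.25300 = 0.65842.
New p* = m/(m+e) = 0.65842/(0.65842+0.13380) = 0.83111.
Δp* = 0.83111 − 0.74700 = +0.08411.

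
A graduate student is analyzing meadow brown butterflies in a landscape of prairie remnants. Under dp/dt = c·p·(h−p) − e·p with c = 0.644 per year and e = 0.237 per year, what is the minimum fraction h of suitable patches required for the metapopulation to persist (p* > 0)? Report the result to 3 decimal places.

0.368

p* = h − e/c is positive only when h > e/c.
h_min = e/c = 0.237/0.644 = 0.3680.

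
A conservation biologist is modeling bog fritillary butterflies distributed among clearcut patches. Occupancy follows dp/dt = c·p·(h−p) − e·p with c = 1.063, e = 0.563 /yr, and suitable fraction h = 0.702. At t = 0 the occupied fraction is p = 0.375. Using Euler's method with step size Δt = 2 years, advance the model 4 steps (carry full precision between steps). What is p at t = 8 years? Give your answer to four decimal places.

Update rule: p ← p + [c·p·(h−p) − e·p]·Δt with Δt = 2.
t = 2: p = 0.37500 + (-0.16155) = 0.21345
t = 4: p = 0.21345 + (-0.01864) = 0.19481
t = 6: p = 0.19481 + (-0.00929) = 0.18551
t = 8: p = 0.18551 + (-0.00518) = 0.18033

0.1803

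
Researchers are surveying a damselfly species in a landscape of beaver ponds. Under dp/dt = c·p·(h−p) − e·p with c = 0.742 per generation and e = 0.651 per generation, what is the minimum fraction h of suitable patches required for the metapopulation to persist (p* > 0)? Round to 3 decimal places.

p* = h − e/c is positive only when h > e/c.
h_min = e/c = 0.651/0.742 = 0.8774.

0.877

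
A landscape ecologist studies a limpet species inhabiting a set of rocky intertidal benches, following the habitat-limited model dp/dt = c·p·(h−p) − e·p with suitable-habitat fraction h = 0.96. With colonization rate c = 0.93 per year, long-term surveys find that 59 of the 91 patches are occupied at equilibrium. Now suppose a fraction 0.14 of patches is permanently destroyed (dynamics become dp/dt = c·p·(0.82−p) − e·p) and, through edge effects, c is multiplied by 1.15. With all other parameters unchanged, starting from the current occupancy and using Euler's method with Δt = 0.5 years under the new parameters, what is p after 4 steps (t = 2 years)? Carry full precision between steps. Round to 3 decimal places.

Observed p* = 59/91 = 0.64835.
Balance c(h−p*) = e gives e = 0.93×(0.96 − 0.64835) = 0.28983.
Starting from p₀ = 0.64835; update p ← p + (dp/dt)·Δt with the new parameters.
p: 0.64835 → 0.61391  (Δp = -0.03445)
p: 0.61391 → 0.59260  (Δp = -0.02131)
p: 0.59260 → 0.57878  (Δp = -0.01382)
p: 0.57878 → 0.56957  (Δp = -0.00922)

0.570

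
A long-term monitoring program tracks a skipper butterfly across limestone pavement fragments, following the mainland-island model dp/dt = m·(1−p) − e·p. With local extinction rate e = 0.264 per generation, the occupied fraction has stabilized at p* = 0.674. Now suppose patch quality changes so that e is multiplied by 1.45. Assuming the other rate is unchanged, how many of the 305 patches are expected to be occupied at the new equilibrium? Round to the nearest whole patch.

Balance m(1−p*) = e·p* gives m = e·p*/(1−p*) = 0.264×0.67400/0.32600 = 0.54582.
New p* = m/(m+e) = 0.54582/(0.54582+0.38280) = 0.58778.
Expected occupied = 305 × 0.58778 = 179.27 ≈ 179.

179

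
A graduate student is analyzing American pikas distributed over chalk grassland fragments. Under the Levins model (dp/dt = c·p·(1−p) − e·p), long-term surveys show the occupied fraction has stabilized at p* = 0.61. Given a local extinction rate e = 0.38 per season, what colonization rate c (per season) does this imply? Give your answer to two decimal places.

0.97

At equilibrium c(1−p*) = e, so c = e/(1−p*).
c = 0.38/(1 − 0.61) = 0.38/0.3900 = 0.9744.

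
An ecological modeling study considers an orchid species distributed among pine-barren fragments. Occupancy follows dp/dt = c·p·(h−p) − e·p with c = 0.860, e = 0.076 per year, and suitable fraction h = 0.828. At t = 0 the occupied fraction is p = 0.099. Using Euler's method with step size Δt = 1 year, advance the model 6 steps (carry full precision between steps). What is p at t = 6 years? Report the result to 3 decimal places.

0.647

Update rule: p ← p + [c·p·(h−p) − e·p]·Δt with Δt = 1.
step 1: Δp = +0.05454, p = 0.15354
step 2: Δp = +0.07739, p = 0.23093
step 3: Δp = +0.10103, p = 0.33196
step 4: Δp = +0.11638, p = 0.44835
step 5: Δp = +0.11231, p = 0.56066
step 6: Δp = +0.08629, p = 0.64695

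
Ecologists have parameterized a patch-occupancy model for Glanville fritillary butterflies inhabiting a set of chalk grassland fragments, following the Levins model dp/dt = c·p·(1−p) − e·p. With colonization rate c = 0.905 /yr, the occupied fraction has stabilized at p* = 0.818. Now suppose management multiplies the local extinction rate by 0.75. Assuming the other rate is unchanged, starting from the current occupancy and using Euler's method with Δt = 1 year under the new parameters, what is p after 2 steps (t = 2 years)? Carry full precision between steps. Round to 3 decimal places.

Balance c(1−p*) = e gives e = 0.905×(1 − 0.81800) = 0.16471.
Starting from p₀ = 0.81800; update p ← p + (dp/dt)·Δt with the new parameters.
t = 1: p = 0.81800 + (+0.03368) = 0.85168
t = 2: p = 0.85168 + (+0.00911) = 0.86079

0.861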